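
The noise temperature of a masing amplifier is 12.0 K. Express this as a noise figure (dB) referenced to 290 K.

0.176 dB

F = 1 + T_e/T₀ = 1 + 12.0/290 = 1.04138
NF = 10 log₁₀(1.04138) = 0.176 dB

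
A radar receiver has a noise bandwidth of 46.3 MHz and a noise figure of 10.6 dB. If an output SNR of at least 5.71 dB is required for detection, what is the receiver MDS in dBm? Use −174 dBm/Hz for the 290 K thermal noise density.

Sensitivity = −174 + 10 log₁₀(B) + NF + SNR_min
= −174 + 76.66 + 10.6 + 5.71
= −81.03 dBm → −81.0 dBm

−81.0 dBm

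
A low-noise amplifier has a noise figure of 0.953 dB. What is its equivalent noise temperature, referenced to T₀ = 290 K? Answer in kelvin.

F = 10^(0.953/10) = 1.24537
T_e = (F − 1)·T₀ = (1.24537 − 1) × 290 = 71.2 K

71.2 K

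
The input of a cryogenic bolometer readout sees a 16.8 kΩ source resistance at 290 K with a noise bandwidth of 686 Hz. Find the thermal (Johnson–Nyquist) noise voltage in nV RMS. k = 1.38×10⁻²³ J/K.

V_n = √(4kTRB)
4kTRB = 4 × 1.38×10⁻²³ × 290 × 1.68×10⁴ × 6.86×10² = 1.84×10⁻¹³ V²
V_n = √(1.84×10⁻¹³) = 4.30×10⁻⁷ V = 430 nV

430 nV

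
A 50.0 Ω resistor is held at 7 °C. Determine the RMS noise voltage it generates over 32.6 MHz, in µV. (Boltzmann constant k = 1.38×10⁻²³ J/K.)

T = 7 °C + 273.15 = 280.15 K
V_n = √(4kTRB)
4kTRB = 4 × 1.38×10⁻²³ × 280.15 × 5.00×10¹ × 3.26×10⁷ = 2.52×10⁻¹¹ V²
V_n = √(2.52×10⁻¹¹) = 5.02×10⁻⁶ V = 5.02 µV

5.02 µV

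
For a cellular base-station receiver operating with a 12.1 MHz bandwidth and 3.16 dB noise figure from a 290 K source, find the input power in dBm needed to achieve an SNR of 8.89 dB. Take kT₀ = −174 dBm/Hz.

Sensitivity = −174 + 10 log₁₀(B) + NF + SNR_min
= −174 + 70.83 + 3.16 + 8.89
= −91.12 dBm → −91.1 dBm

−91.1 dBm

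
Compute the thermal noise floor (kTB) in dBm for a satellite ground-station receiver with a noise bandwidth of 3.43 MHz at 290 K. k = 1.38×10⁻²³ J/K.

P_n = kTB = 1.38×10⁻²³ × 290 × 3.43×10⁶ = 1.37×10⁻¹⁴ W
In dBm: 10 log₁₀(1.37×10⁻¹⁴ / 10⁻³) = −108.6 dBm

−108.6 dBm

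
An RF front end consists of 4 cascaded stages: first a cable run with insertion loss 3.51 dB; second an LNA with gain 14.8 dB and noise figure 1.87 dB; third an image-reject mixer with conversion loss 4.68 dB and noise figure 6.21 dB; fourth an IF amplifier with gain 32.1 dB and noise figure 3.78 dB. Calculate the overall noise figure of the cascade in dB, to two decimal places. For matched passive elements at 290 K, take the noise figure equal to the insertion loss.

6.01 dB

Convert to linear (a loss of L dB is a gain of −L dB): F_i = 10^(NF_i/10), G_i = 10^(G_i,dB/10)
  Stage 1: F_1 = 10^(3.51/10) = 2.244, G_1 = 10^(−3.51/10) = 0.4457
  Stage 2: F_2 = 10^(1.87/10) = 1.538, G_2 = 10^(14.8/10) = 30.20
  Stage 3: F_3 = 10^(6.21/10) = 4.178, G_3 = 10^(−4.68/10) = 0.3404
  Stage 4: F_4 = 10^(3.78/10) = 2.388, G_4 = 10^(32.1/10) = 1622
Friis cascade:
  F = 2.244 + (1.538 − 1)/0.4457 + (4.178 − 1)/13.46 + (2.388 − 1)/4.581 = 3.991
NF = 10 log₁₀(3.991) = 6.01 dB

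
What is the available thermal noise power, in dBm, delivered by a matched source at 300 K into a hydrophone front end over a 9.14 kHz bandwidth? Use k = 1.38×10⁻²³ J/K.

P_n = kTB = 1.38×10⁻²³ × 300 × 9.14×10³ = 3.78×10⁻¹⁷ W
In dBm: 10 log₁₀(3.78×10⁻¹⁷ / 10⁻³) = −134.2 dBm

−134.2 dBm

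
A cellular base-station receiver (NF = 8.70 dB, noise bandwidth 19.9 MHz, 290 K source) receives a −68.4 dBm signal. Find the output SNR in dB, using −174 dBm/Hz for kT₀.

23.9 dB

Noise floor: N = −174 + 10 log₁₀(B) + NF
10 log₁₀(1.99×10⁷) = 72.99 dB
N = −174 + 72.99 + 8.70 = −92.31 dBm
SNR = P_sig − N = −68.4 − (−92.31) = 23.91 dB → 23.9 dB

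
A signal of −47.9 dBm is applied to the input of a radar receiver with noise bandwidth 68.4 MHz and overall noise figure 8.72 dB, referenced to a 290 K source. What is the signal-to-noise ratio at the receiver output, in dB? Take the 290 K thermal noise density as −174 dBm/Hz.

Noise floor: N = −174 + 10 log₁₀(B) + NF
10 log₁₀(6.84×10⁷) = 78.35 dB
N = −174 + 78.35 + 8.72 = −86.93 dBm
SNR = P_sig − N = −47.9 − (−86.93) = 39.03 dB → 39.0 dB

39.0 dB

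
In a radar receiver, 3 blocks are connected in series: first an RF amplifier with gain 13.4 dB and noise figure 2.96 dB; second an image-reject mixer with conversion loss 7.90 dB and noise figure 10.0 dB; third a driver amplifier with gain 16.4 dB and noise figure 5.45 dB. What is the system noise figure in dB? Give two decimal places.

Convert to linear (a loss of L dB is a gain of −L dB): F_i = 10^(NF_i/10), G_i = 10^(G_i,dB/10)
  Stage 1: F_1 = 10^(2.96/10) = 1.977, G_1 = 10^(13.4/10) = 21.88
  Stage 2: F_2 = 10^(10.0/10) = 10.00, G_2 = 10^(−7.90/10) = 0.1622
  Stage 3: F_3 = 10^(5.45/10) = 3.508, G_3 = 10^(16.4/10) = 43.65
Friis cascade:
  F = 1.977 + (10.00 − 1)/21.88 + (3.508 − 1)/3.548 = 3.095
NF = 10 log₁₀(3.095) = 4.91 dB

4.91 dB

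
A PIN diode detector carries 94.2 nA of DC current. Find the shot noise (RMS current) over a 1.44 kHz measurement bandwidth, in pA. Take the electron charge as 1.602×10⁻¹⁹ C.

6.59 pA

I_n = √(2qI·B)
2qI·B = 2 × 1.602×10⁻¹⁹ × 9.42×10⁻⁸ × 1.44×10³ = 4.35×10⁻²³ A²
I_n = √(4.35×10⁻²³) = 6.59×10⁻¹² A = 6.59 pA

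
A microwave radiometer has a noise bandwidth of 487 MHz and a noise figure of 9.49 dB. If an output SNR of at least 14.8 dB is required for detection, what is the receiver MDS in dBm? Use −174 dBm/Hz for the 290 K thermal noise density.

Sensitivity = −174 + 10 log₁₀(B) + NF + SNR_min
= −174 + 86.88 + 9.49 + 14.8
= −62.83 dBm → −62.8 dBm

−62.8 dBm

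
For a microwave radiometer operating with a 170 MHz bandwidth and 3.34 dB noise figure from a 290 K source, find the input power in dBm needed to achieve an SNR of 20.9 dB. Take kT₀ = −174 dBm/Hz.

−67.5 dBm

Sensitivity = −174 + 10 log₁₀(B) + NF + SNR_min
= −174 + 82.3 + 3.34 + 20.9
= −67.46 dBm → −67.5 dBm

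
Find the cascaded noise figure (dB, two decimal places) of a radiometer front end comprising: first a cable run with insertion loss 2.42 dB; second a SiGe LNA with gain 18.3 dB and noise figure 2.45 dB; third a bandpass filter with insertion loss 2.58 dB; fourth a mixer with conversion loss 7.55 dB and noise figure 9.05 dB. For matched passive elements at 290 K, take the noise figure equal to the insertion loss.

Convert to linear (a loss of L dB is a gain of −L dB): F_i = 10^(NF_i/10), G_i = 10^(G_i,dB/10)
  Stage 1: F_1 = 10^(2.42/10) = 1.746, G_1 = 10^(−2.42/10) = 0.5728
  Stage 2: F_2 = 10^(2.45/10) = 1.758, G_2 = 10^(18.3/10) = 67.61
  Stage 3: F_3 = 10^(2.58/10) = 1.811, G_3 = 10^(−2.58/10) = 0.5521
  Stage 4: F_4 = 10^(9.05/10) = 8.035, G_4 = 10^(−7.55/10) = 0.1758
Friis cascade:
  F = 1.746 + (1.758 − 1)/0.5728 + (1.811 − 1)/38.73 + (8.035 − 1)/21.38 = 3.419
NF = 10 log₁₀(3.419) = 5.34 dB

5.34 dB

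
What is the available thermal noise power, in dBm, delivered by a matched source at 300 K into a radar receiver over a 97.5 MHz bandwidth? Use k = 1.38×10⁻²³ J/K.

P_n = kTB = 1.38×10⁻²³ × 300 × 9.75×10⁷ = 4.04×10⁻¹³ W
In dBm: 10 log₁₀(4.04×10⁻¹³ / 10⁻³) = −93.9 dBm

−93.9 dBm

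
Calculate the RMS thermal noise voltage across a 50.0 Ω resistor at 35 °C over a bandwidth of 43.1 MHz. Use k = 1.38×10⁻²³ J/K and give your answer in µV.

6.05 µV

T = 35 °C + 273.15 = 308.15 K
V_n = √(4kTRB)
4kTRB = 4 × 1.38×10⁻²³ × 308.15 × 5.00×10¹ × 4.31×10⁷ = 3.67×10⁻¹¹ V²
V_n = √(3.67×10⁻¹¹) = 6.05×10⁻⁶ V = 6.05 µV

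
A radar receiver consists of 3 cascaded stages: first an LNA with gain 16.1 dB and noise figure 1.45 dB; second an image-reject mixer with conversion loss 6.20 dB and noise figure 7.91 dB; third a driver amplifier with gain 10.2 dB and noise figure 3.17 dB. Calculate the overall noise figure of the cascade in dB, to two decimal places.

2.13 dB

Convert to linear (a loss of L dB is a gain of −L dB): F_i = 10^(NF_i/10), G_i = 10^(G_i,dB/10)
  Stage 1: F_1 = 10^(1.45/10) = 1.396, G_1 = 10^(16.1/10) = 40.74
  Stage 2: F_2 = 10^(7.91/10) = 6.180, G_2 = 10^(−6.20/10) = 0.2399
  Stage 3: F_3 = 10^(3.17/10) = 2.075, G_3 = 10^(10.2/10) = 10.47
Friis cascade:
  F = 1.396 + (6.180 − 1)/40.74 + (2.075 − 1)/9.772 = 1.634
NF = 10 log₁₀(1.634) = 2.13 dB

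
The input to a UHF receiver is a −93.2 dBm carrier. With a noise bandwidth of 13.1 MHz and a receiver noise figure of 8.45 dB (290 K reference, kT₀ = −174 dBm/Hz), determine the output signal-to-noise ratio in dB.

1.2 dB

Noise floor: N = −174 + 10 log₁₀(B) + NF
10 log₁₀(1.31×10⁷) = 71.17 dB
N = −174 + 71.17 + 8.45 = −94.38 dBm
SNR = P_sig − N = −93.2 − (−94.38) = 1.18 dB → 1.2 dB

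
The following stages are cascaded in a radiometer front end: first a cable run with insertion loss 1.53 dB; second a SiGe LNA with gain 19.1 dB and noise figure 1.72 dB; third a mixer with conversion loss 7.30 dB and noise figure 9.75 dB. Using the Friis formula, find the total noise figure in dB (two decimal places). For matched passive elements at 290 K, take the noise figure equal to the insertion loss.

Convert to linear (a loss of L dB is a gain of −L dB): F_i = 10^(NF_i/10), G_i = 10^(G_i,dB/10)
  Stage 1: F_1 = 10^(1.53/10) = 1.422, G_1 = 10^(−1.53/10) = 0.7031
  Stage 2: F_2 = 10^(1.72/10) = 1.486, G_2 = 10^(19.1/10) = 81.28
  Stage 3: F_3 = 10^(9.75/10) = 9.441, G_3 = 10^(−7.30/10) = 0.1862
Friis cascade:
  F = 1.422 + (1.486 − 1)/0.7031 + (9.441 − 1)/57.15 = 2.261
NF = 10 log₁₀(2.261) = 3.54 dB

3.54 dB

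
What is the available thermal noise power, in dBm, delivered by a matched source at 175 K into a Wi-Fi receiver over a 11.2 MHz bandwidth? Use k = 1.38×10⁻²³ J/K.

−105.7 dBm

P_n = kTB = 1.38×10⁻²³ × 175 × 1.12×10⁷ = 2.70×10⁻¹⁴ W
In dBm: 10 log₁₀(2.70×10⁻¹⁴ / 10⁻³) = −105.7 dBm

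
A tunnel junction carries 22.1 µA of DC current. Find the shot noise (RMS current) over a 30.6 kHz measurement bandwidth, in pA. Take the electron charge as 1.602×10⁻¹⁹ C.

465 pA

I_n = √(2qI·B)
2qI·B = 2 × 1.602×10⁻¹⁹ × 2.21×10⁻⁵ × 3.06×10⁴ = 2.17×10⁻¹⁹ A²
I_n = √(2.17×10⁻¹⁹) = 4.65×10⁻¹⁰ A = 465 pA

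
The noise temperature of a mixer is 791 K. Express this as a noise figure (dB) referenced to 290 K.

F = 1 + T_e/T₀ = 1 + 791/290 = 3.72759
NF = 10 log₁₀(3.72759) = 5.71 dB

5.71 dB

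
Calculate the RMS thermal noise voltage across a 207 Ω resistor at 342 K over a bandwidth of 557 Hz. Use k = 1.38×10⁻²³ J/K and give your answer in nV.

V_n = √(4kTRB)
4kTRB = 4 × 1.38×10⁻²³ × 342 × 2.07×10² × 5.57×10² = 2.18×10⁻¹⁵ V²
V_n = √(2.18×10⁻¹⁵) = 4.67×10⁻⁸ V = 46.7 nV

46.7 nV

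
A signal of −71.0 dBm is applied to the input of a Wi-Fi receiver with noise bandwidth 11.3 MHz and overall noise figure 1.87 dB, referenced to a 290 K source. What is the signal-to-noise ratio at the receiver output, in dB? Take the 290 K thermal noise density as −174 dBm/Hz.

Noise floor: N = −174 + 10 log₁₀(B) + NF
10 log₁₀(1.13×10⁷) = 70.53 dB
N = −174 + 70.53 + 1.87 = −101.60 dBm
SNR = P_sig − N = −71.0 − (−101.60) = 30.60 dB → 30.6 dB

30.6 dB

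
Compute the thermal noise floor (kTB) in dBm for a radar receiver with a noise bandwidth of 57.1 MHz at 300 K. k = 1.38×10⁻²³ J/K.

−96.3 dBm

P_n = kTB = 1.38×10⁻²³ × 300 × 5.71×10⁷ = 2.36×10⁻¹³ W
In dBm: 10 log₁₀(2.36×10⁻¹³ / 10⁻³) = −96.3 dBm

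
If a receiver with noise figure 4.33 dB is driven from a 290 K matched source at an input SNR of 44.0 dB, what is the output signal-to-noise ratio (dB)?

39.67 dB

By definition F = SNR_in/SNR_out, so in dB: SNR_out = SNR_in − NF
SNR_out = 44.0 − 4.33 = 39.67 dB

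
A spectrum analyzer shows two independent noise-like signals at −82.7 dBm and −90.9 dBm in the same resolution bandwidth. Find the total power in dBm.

−82.1 dBm

Convert to linear, add, convert back:
P₁ = 5.37×10⁻¹² W, P₂ = 8.13×10⁻¹³ W
P_tot = 6.18×10⁻¹² W → 10 log₁₀(P_tot / 10⁻³) = −82.1 dBm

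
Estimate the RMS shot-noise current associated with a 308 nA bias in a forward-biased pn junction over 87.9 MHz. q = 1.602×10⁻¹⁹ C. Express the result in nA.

2.95 nA

I_n = √(2qI·B)
2qI·B = 2 × 1.602×10⁻¹⁹ × 3.08×10⁻⁷ × 8.79×10⁷ = 8.67×10⁻¹⁸ A²
I_n = √(8.67×10⁻¹⁸) = 2.95×10⁻⁹ A = 2.95 nA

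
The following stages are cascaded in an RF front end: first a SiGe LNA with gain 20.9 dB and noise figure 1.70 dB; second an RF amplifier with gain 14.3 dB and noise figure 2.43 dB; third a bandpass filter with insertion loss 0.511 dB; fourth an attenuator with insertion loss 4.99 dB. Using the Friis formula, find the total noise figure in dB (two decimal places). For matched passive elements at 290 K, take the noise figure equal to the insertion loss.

1.72 dB

Convert to linear (a loss of L dB is a gain of −L dB): F_i = 10^(NF_i/10), G_i = 10^(G_i,dB/10)
  Stage 1: F_1 = 10^(1.70/10) = 1.479, G_1 = 10^(20.9/10) = 123.0
  Stage 2: F_2 = 10^(2.43/10) = 1.750, G_2 = 10^(14.3/10) = 26.92
  Stage 3: F_3 = 10^(0.511/10) = 1.125, G_3 = 10^(−0.511/10) = 0.8890
  Stage 4: F_4 = 10^(4.99/10) = 3.155, G_4 = 10^(−4.99/10) = 0.3170
Friis cascade:
  F = 1.479 + (1.750 − 1)/123.0 + (1.125 − 1)/3311 + (3.155 − 1)/2944 = 1.486
NF = 10 log₁₀(1.486) = 1.72 dB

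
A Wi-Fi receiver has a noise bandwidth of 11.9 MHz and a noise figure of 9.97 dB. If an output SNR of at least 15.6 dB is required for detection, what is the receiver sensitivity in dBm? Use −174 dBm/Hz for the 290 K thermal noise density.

−77.7 dBm

Sensitivity = −174 + 10 log₁₀(B) + NF + SNR_min
= −174 + 70.76 + 9.97 + 15.6
= −77.67 dBm → −77.7 dBm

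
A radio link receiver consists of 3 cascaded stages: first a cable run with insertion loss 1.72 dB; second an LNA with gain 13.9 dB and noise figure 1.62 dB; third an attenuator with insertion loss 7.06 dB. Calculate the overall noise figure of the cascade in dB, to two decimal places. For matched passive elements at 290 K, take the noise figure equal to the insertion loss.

3.81 dB

Convert to linear (a loss of L dB is a gain of −L dB): F_i = 10^(NF_i/10), G_i = 10^(G_i,dB/10)
  Stage 1: F_1 = 10^(1.72/10) = 1.486, G_1 = 10^(−1.72/10) = 0.6730
  Stage 2: F_2 = 10^(1.62/10) = 1.452, G_2 = 10^(13.9/10) = 24.55
  Stage 3: F_3 = 10^(7.06/10) = 5.082, G_3 = 10^(−7.06/10) = 0.1968
Friis cascade:
  F = 1.486 + (1.452 − 1)/0.6730 + (5.082 − 1)/16.52 = 2.405
NF = 10 log₁₀(2.405) = 3.81 dB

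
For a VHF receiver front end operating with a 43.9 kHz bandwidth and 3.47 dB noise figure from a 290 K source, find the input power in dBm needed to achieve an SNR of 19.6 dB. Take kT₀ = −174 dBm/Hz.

−104.5 dBm

Sensitivity = −174 + 10 log₁₀(B) + NF + SNR_min
= −174 + 46.42 + 3.47 + 19.6
= −104.51 dBm → −104.5 dBm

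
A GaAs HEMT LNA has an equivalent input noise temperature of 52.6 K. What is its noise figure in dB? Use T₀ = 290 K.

0.724 dB

F = 1 + T_e/T₀ = 1 + 52.6/290 = 1.18138
NF = 10 log₁₀(1.18138) = 0.724 dB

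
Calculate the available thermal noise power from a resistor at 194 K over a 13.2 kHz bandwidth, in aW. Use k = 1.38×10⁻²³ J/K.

35.3 aW

P_n = kTB = 1.38×10⁻²³ × 194 × 1.32×10⁴ = 3.53×10⁻¹⁷ W = 35.3 aW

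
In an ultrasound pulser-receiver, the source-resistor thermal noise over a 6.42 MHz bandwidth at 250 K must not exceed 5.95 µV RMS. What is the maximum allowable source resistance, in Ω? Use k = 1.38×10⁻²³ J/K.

400 Ω

Johnson–Nyquist: V_n = √(4kTRB) ⇒ R = V_n² / (4kTB)
4kTB = 4 × 1.38×10⁻²³ × 250 × 6.42×10⁶ = 8.86×10⁻¹⁴
R = (5.95×10⁻⁶)² / 8.86×10⁻¹⁴ = 4.00×10² Ω = 400 Ω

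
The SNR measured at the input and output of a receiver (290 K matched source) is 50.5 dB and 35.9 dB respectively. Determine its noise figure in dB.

NF (dB) = SNR_in(dB) − SNR_out(dB) when the source is at T₀
NF = 50.5 − 35.9 = 14.6 dB

14.6 dB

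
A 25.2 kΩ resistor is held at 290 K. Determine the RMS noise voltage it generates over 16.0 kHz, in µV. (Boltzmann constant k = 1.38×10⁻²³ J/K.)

2.54 µV

V_n = √(4kTRB)
4kTRB = 4 × 1.38×10⁻²³ × 290 × 2.52×10⁴ × 1.60×10⁴ = 6.45×10⁻¹² V²
V_n = √(6.45×10⁻¹²) = 2.54×10⁻⁶ V = 2.54 µV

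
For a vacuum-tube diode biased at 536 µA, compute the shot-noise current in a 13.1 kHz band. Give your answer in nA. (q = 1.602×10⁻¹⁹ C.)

1.50 nA

I_n = √(2qI·B)
2qI·B = 2 × 1.602×10⁻¹⁹ × 5.36×10⁻⁴ × 1.31×10⁴ = 2.25×10⁻¹⁸ A²
I_n = √(2.25×10⁻¹⁸) = 1.50×10⁻⁹ A = 1.50 nA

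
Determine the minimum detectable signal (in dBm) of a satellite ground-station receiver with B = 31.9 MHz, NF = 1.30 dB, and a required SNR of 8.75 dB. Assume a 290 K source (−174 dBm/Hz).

Sensitivity = −174 + 10 log₁₀(B) + NF + SNR_min
= −174 + 75.04 + 1.30 + 8.75
= −88.91 dBm → −88.9 dBm

−88.9 dBm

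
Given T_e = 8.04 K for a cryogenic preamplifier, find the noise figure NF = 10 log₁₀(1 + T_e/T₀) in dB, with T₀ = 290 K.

0.119 dB

F = 1 + T_e/T₀ = 1 + 8.04/290 = 1.02772
NF = 10 log₁₀(1.02772) = 0.119 dB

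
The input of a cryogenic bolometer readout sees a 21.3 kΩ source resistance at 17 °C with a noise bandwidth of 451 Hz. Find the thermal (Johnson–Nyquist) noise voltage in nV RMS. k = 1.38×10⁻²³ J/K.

T = 17 °C + 273.15 = 290.15 K
V_n = √(4kTRB)
4kTRB = 4 × 1.38×10⁻²³ × 290.15 × 2.13×10⁴ × 4.51×10² = 1.54×10⁻¹³ V²
V_n = √(1.54×10⁻¹³) = 3.92×10⁻⁷ V = 392 nV

392 nV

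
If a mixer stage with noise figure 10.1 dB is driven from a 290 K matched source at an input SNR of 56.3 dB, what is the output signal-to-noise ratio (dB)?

46.2 dB

By definition F = SNR_in/SNR_out, so in dB: SNR_out = SNR_in − NF
SNR_out = 56.3 − 10.1 = 46.2 dB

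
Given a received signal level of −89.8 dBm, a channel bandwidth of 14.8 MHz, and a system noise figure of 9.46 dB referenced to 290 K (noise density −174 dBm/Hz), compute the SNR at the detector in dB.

3.0 dB

Noise floor: N = −174 + 10 log₁₀(B) + NF
10 log₁₀(1.48×10⁷) = 71.7 dB
N = −174 + 71.7 + 9.46 = −92.84 dBm
SNR = P_sig − N = −89.8 − (−92.84) = 3.04 dB → 3.0 dB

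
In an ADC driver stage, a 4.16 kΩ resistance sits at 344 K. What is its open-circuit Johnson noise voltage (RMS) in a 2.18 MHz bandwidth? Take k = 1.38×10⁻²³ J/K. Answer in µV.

V_n = √(4kTRB)
4kTRB = 4 × 1.38×10⁻²³ × 344 × 4.16×10³ × 2.18×10⁶ = 1.72×10⁻¹⁰ V²
V_n = √(1.72×10⁻¹⁰) = 1.31×10⁻⁵ V = 13.1 µV

13.1 µV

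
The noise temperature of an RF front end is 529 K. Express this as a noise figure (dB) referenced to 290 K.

F = 1 + T_e/T₀ = 1 + 529/290 = 2.82414
NF = 10 log₁₀(2.82414) = 4.51 dB

4.51 dB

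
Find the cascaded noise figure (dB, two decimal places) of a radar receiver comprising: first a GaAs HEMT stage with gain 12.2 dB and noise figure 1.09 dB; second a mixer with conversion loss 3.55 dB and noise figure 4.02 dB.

Convert to linear (a loss of L dB is a gain of −L dB): F_i = 10^(NF_i/10), G_i = 10^(G_i,dB/10)
  Stage 1: F_1 = 10^(1.09/10) = 1.285, G_1 = 10^(12.2/10) = 16.60
  Stage 2: F_2 = 10^(4.02/10) = 2.523, G_2 = 10^(−3.55/10) = 0.4416
Friis cascade:
  F = 1.285 + (2.523 − 1)/16.60 = 1.377
NF = 10 log₁₀(1.377) = 1.39 dB

1.39 dB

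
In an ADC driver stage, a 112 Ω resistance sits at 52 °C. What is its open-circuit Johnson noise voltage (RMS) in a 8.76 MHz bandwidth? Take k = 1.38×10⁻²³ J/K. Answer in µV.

4.20 µV

T = 52 °C + 273.15 = 325.15 K
V_n = √(4kTRB)
4kTRB = 4 × 1.38×10⁻²³ × 325.15 × 1.12×10² × 8.76×10⁶ = 1.76×10⁻¹¹ V²
V_n = √(1.76×10⁻¹¹) = 4.20×10⁻⁶ V = 4.20 µV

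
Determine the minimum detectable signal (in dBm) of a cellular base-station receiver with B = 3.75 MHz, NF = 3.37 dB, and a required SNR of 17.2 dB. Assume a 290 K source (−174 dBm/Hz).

−87.7 dBm

Sensitivity = −174 + 10 log₁₀(B) + NF + SNR_min
= −174 + 65.74 + 3.37 + 17.2
= −87.69 dBm → −87.7 dBm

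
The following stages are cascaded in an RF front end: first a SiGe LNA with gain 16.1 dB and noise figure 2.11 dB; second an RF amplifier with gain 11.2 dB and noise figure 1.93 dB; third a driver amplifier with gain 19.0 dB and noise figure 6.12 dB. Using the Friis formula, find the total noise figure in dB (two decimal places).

2.16 dB

Convert to linear (a loss of L dB is a gain of −L dB): F_i = 10^(NF_i/10), G_i = 10^(G_i,dB/10)
  Stage 1: F_1 = 10^(2.11/10) = 1.626, G_1 = 10^(16.1/10) = 40.74
  Stage 2: F_2 = 10^(1.93/10) = 1.560, G_2 = 10^(11.2/10) = 13.18
  Stage 3: F_3 = 10^(6.12/10) = 4.093, G_3 = 10^(19.0/10) = 79.43
Friis cascade:
  F = 1.626 + (1.560 − 1)/40.74 + (4.093 − 1)/537.0 = 1.645
NF = 10 log₁₀(1.645) = 2.16 dB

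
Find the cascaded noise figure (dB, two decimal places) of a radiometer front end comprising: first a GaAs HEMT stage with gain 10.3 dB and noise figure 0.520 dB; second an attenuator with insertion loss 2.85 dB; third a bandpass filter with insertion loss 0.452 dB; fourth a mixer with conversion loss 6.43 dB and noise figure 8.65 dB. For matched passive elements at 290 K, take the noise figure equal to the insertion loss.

Convert to linear (a loss of L dB is a gain of −L dB): F_i = 10^(NF_i/10), G_i = 10^(G_i,dB/10)
  Stage 1: F_1 = 10^(0.520/10) = 1.127, G_1 = 10^(10.3/10) = 10.72
  Stage 2: F_2 = 10^(2.85/10) = 1.928, G_2 = 10^(−2.85/10) = 0.5188
  Stage 3: F_3 = 10^(0.452/10) = 1.110, G_3 = 10^(−0.452/10) = 0.9012
  Stage 4: F_4 = 10^(8.65/10) = 7.328, G_4 = 10^(−6.43/10) = 0.2275
Friis cascade:
  F = 1.127 + (1.928 − 1)/10.72 + (1.110 − 1)/5.559 + (7.328 − 1)/5.010 = 2.497
NF = 10 log₁₀(2.497) = 3.97 dB

3.97 dB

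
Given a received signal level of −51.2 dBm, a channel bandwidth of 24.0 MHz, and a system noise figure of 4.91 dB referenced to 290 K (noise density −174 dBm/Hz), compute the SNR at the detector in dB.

Noise floor: N = −174 + 10 log₁₀(B) + NF
10 log₁₀(2.40×10⁷) = 73.8 dB
N = −174 + 73.8 + 4.91 = −95.29 dBm
SNR = P_sig − N = −51.2 − (−95.29) = 44.09 dB → 44.1 dB

44.1 dB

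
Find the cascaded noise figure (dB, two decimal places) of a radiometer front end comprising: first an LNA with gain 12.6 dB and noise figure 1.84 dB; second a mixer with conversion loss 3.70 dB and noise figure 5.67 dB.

Convert to linear (a loss of L dB is a gain of −L dB): F_i = 10^(NF_i/10), G_i = 10^(G_i,dB/10)
  Stage 1: F_1 = 10^(1.84/10) = 1.528, G_1 = 10^(12.6/10) = 18.20
  Stage 2: F_2 = 10^(5.67/10) = 3.690, G_2 = 10^(−3.70/10) = 0.4266
Friis cascade:
  F = 1.528 + (3.690 − 1)/18.20 = 1.675
NF = 10 log₁₀(1.675) = 2.24 dB

2.24 dB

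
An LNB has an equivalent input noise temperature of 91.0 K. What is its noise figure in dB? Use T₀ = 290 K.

F = 1 + T_e/T₀ = 1 + 91.0/290 = 1.31379
NF = 10 log₁₀(1.31379) = 1.19 dB

1.19 dB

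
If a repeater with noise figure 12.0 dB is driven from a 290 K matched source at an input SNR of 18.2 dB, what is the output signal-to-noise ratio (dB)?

By definition F = SNR_in/SNR_out, so in dB: SNR_out = SNR_in − NF
SNR_out = 18.2 − 12.0 = 6.2 dB

6.2 dB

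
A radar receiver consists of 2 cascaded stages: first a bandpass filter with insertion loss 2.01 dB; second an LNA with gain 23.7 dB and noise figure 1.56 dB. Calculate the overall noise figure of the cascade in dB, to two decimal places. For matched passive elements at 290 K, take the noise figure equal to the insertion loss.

3.57 dB

Convert to linear (a loss of L dB is a gain of −L dB): F_i = 10^(NF_i/10), G_i = 10^(G_i,dB/10)
  Stage 1: F_1 = 10^(2.01/10) = 1.589, G_1 = 10^(−2.01/10) = 0.6295
  Stage 2: F_2 = 10^(1.56/10) = 1.432, G_2 = 10^(23.7/10) = 234.4
Friis cascade:
  F = 1.589 + (1.432 − 1)/0.6295 = 2.275
NF = 10 log₁₀(2.275) = 3.57 dB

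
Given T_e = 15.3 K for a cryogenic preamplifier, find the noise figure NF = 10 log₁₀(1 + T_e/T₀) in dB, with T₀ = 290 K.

0.223 dB

F = 1 + T_e/T₀ = 1 + 15.3/290 = 1.05276
NF = 10 log₁₀(1.05276) = 0.223 dB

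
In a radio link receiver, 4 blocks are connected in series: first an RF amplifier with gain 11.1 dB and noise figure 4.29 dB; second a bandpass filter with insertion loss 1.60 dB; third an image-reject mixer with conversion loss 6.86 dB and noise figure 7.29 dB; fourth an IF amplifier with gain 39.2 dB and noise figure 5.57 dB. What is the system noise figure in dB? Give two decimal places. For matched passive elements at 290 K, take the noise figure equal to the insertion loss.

6.65 dB

Convert to linear (a loss of L dB is a gain of −L dB): F_i = 10^(NF_i/10), G_i = 10^(G_i,dB/10)
  Stage 1: F_1 = 10^(4.29/10) = 2.685, G_1 = 10^(11.1/10) = 12.88
  Stage 2: F_2 = 10^(1.60/10) = 1.445, G_2 = 10^(−1.60/10) = 0.6918
  Stage 3: F_3 = 10^(7.29/10) = 5.358, G_3 = 10^(−6.86/10) = 0.2061
  Stage 4: F_4 = 10^(5.57/10) = 3.606, G_4 = 10^(39.2/10) = 8318
Friis cascade:
  F = 2.685 + (1.445 − 1)/12.88 + (5.358 − 1)/8.913 + (3.606 − 1)/1.837 = 4.628
NF = 10 log₁₀(4.628) = 6.65 dB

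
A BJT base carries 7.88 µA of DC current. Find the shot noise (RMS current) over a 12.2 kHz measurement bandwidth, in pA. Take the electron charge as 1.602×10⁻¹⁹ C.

176 pA

I_n = √(2qI·B)
2qI·B = 2 × 1.602×10⁻¹⁹ × 7.88×10⁻⁶ × 1.22×10⁴ = 3.08×10⁻²⁰ A²
I_n = √(3.08×10⁻²⁰) = 1.76×10⁻¹⁰ A = 176 pA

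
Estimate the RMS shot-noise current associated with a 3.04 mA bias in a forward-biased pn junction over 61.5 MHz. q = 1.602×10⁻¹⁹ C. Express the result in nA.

I_n = √(2qI·B)
2qI·B = 2 × 1.602×10⁻¹⁹ × 3.04×10⁻³ × 6.15×10⁷ = 5.99×10⁻¹⁴ A²
I_n = √(5.99×10⁻¹⁴) = 2.45×10⁻⁷ A = 245 nA

245 nA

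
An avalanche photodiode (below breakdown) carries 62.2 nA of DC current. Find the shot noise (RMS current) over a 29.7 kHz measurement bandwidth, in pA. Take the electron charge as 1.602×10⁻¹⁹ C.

24.3 pA

I_n = √(2qI·B)
2qI·B = 2 × 1.602×10⁻¹⁹ × 6.22×10⁻⁸ × 2.97×10⁴ = 5.92×10⁻²² A²
I_n = √(5.92×10⁻²²) = 2.43×10⁻¹¹ A = 24.3 pA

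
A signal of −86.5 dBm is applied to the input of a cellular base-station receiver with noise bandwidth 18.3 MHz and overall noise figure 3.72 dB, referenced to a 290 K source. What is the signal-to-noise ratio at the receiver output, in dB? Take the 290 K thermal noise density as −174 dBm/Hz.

Noise floor: N = −174 + 10 log₁₀(B) + NF
10 log₁₀(1.83×10⁷) = 72.62 dB
N = −174 + 72.62 + 3.72 = −97.66 dBm
SNR = P_sig − N = −86.5 − (−97.66) = 11.16 dB → 11.2 dB

11.2 dB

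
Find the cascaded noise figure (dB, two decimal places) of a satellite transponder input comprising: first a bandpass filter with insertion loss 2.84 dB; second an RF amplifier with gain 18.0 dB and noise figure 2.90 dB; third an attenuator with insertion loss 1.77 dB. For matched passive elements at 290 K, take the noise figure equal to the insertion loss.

Convert to linear (a loss of L dB is a gain of −L dB): F_i = 10^(NF_i/10), G_i = 10^(G_i,dB/10)
  Stage 1: F_1 = 10^(2.84/10) = 1.923, G_1 = 10^(−2.84/10) = 0.5200
  Stage 2: F_2 = 10^(2.90/10) = 1.950, G_2 = 10^(18.0/10) = 63.10
  Stage 3: F_3 = 10^(1.77/10) = 1.503, G_3 = 10^(−1.77/10) = 0.6653
Friis cascade:
  F = 1.923 + (1.950 − 1)/0.5200 + (1.503 − 1)/32.81 = 3.765
NF = 10 log₁₀(3.765) = 5.76 dB

5.76 dB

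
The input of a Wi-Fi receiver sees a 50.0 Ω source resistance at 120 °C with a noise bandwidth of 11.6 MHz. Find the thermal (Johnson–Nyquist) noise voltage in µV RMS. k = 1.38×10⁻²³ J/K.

3.55 µV

T = 120 °C + 273.15 = 393.15 K
V_n = √(4kTRB)
4kTRB = 4 × 1.38×10⁻²³ × 393.15 × 5.00×10¹ × 1.16×10⁷ = 1.26×10⁻¹¹ V²
V_n = √(1.26×10⁻¹¹) = 3.55×10⁻⁶ V = 3.55 µV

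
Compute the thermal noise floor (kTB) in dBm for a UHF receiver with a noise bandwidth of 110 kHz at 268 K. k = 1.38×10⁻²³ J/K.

P_n = kTB = 1.38×10⁻²³ × 268 × 1.10×10⁵ = 4.07×10⁻¹⁶ W
In dBm: 10 log₁₀(4.07×10⁻¹⁶ / 10⁻³) = −123.9 dBm

−123.9 dBm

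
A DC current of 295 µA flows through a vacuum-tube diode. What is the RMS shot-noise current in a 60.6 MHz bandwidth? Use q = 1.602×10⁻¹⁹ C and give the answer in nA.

I_n = √(2qI·B)
2qI·B = 2 × 1.602×10⁻¹⁹ × 2.95×10⁻⁴ × 6.06×10⁷ = 5.73×10⁻¹⁵ A²
I_n = √(5.73×10⁻¹⁵) = 7.57×10⁻⁸ A = 75.7 nA

75.7 nA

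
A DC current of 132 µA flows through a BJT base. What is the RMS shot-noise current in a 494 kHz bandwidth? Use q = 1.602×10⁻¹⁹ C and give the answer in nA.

4.57 nA

I_n = √(2qI·B)
2qI·B = 2 × 1.602×10⁻¹⁹ × 1.32×10⁻⁴ × 4.94×10⁵ = 2.09×10⁻¹⁷ A²
I_n = √(2.09×10⁻¹⁷) = 4.57×10⁻⁹ A = 4.57 nA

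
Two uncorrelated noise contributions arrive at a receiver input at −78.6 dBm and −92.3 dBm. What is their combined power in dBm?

Convert to linear, add, convert back:
P₁ = 1.38×10⁻¹¹ W, P₂ = 5.89×10⁻¹³ W
P_tot = 1.44×10⁻¹¹ W → 10 log₁₀(P_tot / 10⁻³) = −78.4 dBm

−78.4 dBm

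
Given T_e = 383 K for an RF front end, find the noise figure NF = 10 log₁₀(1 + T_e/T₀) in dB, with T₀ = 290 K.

F = 1 + T_e/T₀ = 1 + 383/290 = 2.32069
NF = 10 log₁₀(2.32069) = 3.66 dB

3.66 dB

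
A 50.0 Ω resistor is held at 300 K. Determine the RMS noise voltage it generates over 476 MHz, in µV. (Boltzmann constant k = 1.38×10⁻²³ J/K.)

V_n = √(4kTRB)
4kTRB = 4 × 1.38×10⁻²³ × 300 × 5.00×10¹ × 4.76×10⁸ = 3.94×10⁻¹⁰ V²
V_n = √(3.94×10⁻¹⁰) = 1.99×10⁻⁵ V = 19.9 µV

19.9 µV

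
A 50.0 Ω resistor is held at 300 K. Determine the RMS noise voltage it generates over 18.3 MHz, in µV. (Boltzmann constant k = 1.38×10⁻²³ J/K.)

V_n = √(4kTRB)
4kTRB = 4 × 1.38×10⁻²³ × 300 × 5.00×10¹ × 1.83×10⁷ = 1.52×10⁻¹¹ V²
V_n = √(1.52×10⁻¹¹) = 3.89×10⁻⁶ V = 3.89 µV

3.89 µV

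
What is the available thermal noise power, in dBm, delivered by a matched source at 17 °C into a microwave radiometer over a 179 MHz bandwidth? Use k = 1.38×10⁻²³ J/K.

−91.4 dBm

T = 17 °C + 273.15 = 290.15 K
P_n = kTB = 1.38×10⁻²³ × 290.15 × 1.79×10⁸ = 7.17×10⁻¹³ W
In dBm: 10 log₁₀(7.17×10⁻¹³ / 10⁻³) = −91.4 dBm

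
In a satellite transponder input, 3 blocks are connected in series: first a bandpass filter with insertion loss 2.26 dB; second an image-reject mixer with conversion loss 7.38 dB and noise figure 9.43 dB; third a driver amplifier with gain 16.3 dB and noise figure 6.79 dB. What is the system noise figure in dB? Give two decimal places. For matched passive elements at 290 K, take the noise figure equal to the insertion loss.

16.95 dB

Convert to linear (a loss of L dB is a gain of −L dB): F_i = 10^(NF_i/10), G_i = 10^(G_i,dB/10)
  Stage 1: F_1 = 10^(2.26/10) = 1.683, G_1 = 10^(−2.26/10) = 0.5943
  Stage 2: F_2 = 10^(9.43/10) = 8.770, G_2 = 10^(−7.38/10) = 0.1828
  Stage 3: F_3 = 10^(6.79/10) = 4.775, G_3 = 10^(16.3/10) = 42.66
Friis cascade:
  F = 1.683 + (8.770 − 1)/0.5943 + (4.775 − 1)/0.1086 = 49.51
NF = 10 log₁₀(49.51) = 16.95 dB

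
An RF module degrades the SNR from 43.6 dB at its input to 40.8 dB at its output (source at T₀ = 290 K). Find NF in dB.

2.8 dB

NF (dB) = SNR_in(dB) − SNR_out(dB) when the source is at T₀
NF = 43.6 − 40.8 = 2.8 dB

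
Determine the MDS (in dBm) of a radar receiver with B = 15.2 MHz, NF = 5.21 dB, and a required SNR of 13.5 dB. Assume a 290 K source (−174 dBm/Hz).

−83.5 dBm

Sensitivity = −174 + 10 log₁₀(B) + NF + SNR_min
= −174 + 71.82 + 5.21 + 13.5
= −83.47 dBm → −83.5 dBm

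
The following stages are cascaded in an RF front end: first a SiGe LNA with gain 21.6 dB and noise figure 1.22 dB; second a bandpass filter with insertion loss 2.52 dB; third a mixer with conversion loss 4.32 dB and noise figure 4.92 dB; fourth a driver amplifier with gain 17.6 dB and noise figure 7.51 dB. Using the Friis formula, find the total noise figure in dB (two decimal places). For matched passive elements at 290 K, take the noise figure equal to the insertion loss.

1.79 dB

Convert to linear (a loss of L dB is a gain of −L dB): F_i = 10^(NF_i/10), G_i = 10^(G_i,dB/10)
  Stage 1: F_1 = 10^(1.22/10) = 1.324, G_1 = 10^(21.6/10) = 144.5
  Stage 2: F_2 = 10^(2.52/10) = 1.786, G_2 = 10^(−2.52/10) = 0.5598
  Stage 3: F_3 = 10^(4.92/10) = 3.105, G_3 = 10^(−4.32/10) = 0.3698
  Stage 4: F_4 = 10^(7.51/10) = 5.636, G_4 = 10^(17.6/10) = 57.54
Friis cascade:
  F = 1.324 + (1.786 − 1)/144.5 + (3.105 − 1)/80.91 + (5.636 − 1)/29.92 = 1.511
NF = 10 log₁₀(1.511) = 1.79 dB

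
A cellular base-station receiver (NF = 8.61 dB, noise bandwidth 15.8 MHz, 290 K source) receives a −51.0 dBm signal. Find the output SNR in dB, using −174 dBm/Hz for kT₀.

42.4 dB

Noise floor: N = −174 + 10 log₁₀(B) + NF
10 log₁₀(1.58×10⁷) = 71.99 dB
N = −174 + 71.99 + 8.61 = −93.40 dBm
SNR = P_sig − N = −51.0 − (−93.40) = 42.40 dB → 42.4 dB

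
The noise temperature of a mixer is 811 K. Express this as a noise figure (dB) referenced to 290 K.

5.79 dB

F = 1 + T_e/T₀ = 1 + 811/290 = 3.79655
NF = 10 log₁₀(3.79655) = 5.79 dB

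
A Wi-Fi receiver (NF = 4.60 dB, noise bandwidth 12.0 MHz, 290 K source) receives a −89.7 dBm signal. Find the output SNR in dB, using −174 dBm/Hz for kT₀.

8.9 dB

Noise floor: N = −174 + 10 log₁₀(B) + NF
10 log₁₀(1.20×10⁷) = 70.79 dB
N = −174 + 70.79 + 4.60 = −98.61 dBm
SNR = P_sig − N = −89.7 − (−98.61) = 8.91 dB → 8.9 dB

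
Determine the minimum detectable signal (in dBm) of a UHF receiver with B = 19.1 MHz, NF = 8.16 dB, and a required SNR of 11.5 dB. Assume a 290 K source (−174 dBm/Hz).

−81.5 dBm

Sensitivity = −174 + 10 log₁₀(B) + NF + SNR_min
= −174 + 72.81 + 8.16 + 11.5
= −81.53 dBm → −81.5 dBm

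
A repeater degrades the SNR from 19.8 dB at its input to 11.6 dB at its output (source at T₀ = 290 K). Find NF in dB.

8.2 dB

NF (dB) = SNR_in(dB) − SNR_out(dB) when the source is at T₀
NF = 19.8 − 11.6 = 8.2 dB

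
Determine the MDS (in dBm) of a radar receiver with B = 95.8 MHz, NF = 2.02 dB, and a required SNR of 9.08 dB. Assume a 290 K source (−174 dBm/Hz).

Sensitivity = −174 + 10 log₁₀(B) + NF + SNR_min
= −174 + 79.81 + 2.02 + 9.08
= −83.09 dBm → −83.1 dBm

−83.1 dBm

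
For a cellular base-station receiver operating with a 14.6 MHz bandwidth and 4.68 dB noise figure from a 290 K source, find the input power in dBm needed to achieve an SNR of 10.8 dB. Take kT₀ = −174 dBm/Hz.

−86.9 dBm

Sensitivity = −174 + 10 log₁₀(B) + NF + SNR_min
= −174 + 71.64 + 4.68 + 10.8
= −86.88 dBm → −86.9 dBm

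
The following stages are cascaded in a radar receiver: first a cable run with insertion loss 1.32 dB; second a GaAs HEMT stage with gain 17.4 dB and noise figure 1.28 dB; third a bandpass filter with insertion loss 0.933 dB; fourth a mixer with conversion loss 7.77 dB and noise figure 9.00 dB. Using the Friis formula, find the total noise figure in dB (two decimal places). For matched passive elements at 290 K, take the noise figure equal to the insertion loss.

Convert to linear (a loss of L dB is a gain of −L dB): F_i = 10^(NF_i/10), G_i = 10^(G_i,dB/10)
  Stage 1: F_1 = 10^(1.32/10) = 1.355, G_1 = 10^(−1.32/10) = 0.7379
  Stage 2: F_2 = 10^(1.28/10) = 1.343, G_2 = 10^(17.4/10) = 54.95
  Stage 3: F_3 = 10^(0.933/10) = 1.240, G_3 = 10^(−0.933/10) = 0.8067
  Stage 4: F_4 = 10^(9.00/10) = 7.943, G_4 = 10^(−7.77/10) = 0.1671
Friis cascade:
  F = 1.355 + (1.343 − 1)/0.7379 + (1.240 − 1)/40.55 + (7.943 − 1)/32.71 = 2.038
NF = 10 log₁₀(2.038) = 3.09 dB

3.09 dB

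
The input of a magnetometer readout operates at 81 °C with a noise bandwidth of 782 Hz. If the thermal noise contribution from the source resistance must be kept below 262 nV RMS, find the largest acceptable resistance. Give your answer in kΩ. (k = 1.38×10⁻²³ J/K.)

T = 81 °C + 273.15 = 354.15 K
Johnson–Nyquist: V_n = √(4kTRB) ⇒ R = V_n² / (4kTB)
4kTB = 4 × 1.38×10⁻²³ × 354.15 × 7.82×10² = 1.53×10⁻¹⁷
R = (2.62×10⁻⁷)² / 1.53×10⁻¹⁷ = 4.49×10³ Ω = 4.49 kΩ

4.49 kΩ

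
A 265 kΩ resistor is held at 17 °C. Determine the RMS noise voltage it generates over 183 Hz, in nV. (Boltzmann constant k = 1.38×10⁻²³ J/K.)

881 nV

T = 17 °C + 273.15 = 290.15 K
V_n = √(4kTRB)
4kTRB = 4 × 1.38×10⁻²³ × 290.15 × 2.65×10⁵ × 1.83×10² = 7.77×10⁻¹³ V²
V_n = √(7.77×10⁻¹³) = 8.81×10⁻⁷ V = 881 nV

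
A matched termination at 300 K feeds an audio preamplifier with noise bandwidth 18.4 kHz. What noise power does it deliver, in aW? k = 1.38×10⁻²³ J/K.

76.2 aW

P_n = kTB = 1.38×10⁻²³ × 300 × 1.84×10⁴ = 7.62×10⁻¹⁷ W = 76.2 aW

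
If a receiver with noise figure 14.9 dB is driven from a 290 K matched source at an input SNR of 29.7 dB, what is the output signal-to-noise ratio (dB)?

By definition F = SNR_in/SNR_out, so in dB: SNR_out = SNR_in − NF
SNR_out = 29.7 − 14.9 = 14.8 dB

14.8 dB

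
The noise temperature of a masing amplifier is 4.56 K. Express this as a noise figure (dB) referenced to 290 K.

F = 1 + T_e/T₀ = 1 + 4.56/290 = 1.01572
NF = 10 log₁₀(1.01572) = 0.068 dB

0.068 dB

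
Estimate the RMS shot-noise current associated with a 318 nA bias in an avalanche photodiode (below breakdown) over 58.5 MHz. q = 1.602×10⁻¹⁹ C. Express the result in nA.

I_n = √(2qI·B)
2qI·B = 2 × 1.602×10⁻¹⁹ × 3.18×10⁻⁷ × 5.85×10⁷ = 5.96×10⁻¹⁸ A²
I_n = √(5.96×10⁻¹⁸) = 2.44×10⁻⁹ A = 2.44 nA

2.44 nA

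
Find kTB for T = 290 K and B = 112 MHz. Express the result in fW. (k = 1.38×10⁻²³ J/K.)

448 fW

P_n = kTB = 1.38×10⁻²³ × 290 × 1.12×10⁸ = 4.48×10⁻¹³ W = 448 fW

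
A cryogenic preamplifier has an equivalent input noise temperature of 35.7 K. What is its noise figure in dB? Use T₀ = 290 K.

0.504 dB

F = 1 + T_e/T₀ = 1 + 35.7/290 = 1.1231
NF = 10 log₁₀(1.1231) = 0.504 dB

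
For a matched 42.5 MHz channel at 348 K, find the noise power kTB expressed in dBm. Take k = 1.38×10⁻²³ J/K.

P_n = kTB = 1.38×10⁻²³ × 348 × 4.25×10⁷ = 2.04×10⁻¹³ W
In dBm: 10 log₁₀(2.04×10⁻¹³ / 10⁻³) = −96.9 dBm

−96.9 dBm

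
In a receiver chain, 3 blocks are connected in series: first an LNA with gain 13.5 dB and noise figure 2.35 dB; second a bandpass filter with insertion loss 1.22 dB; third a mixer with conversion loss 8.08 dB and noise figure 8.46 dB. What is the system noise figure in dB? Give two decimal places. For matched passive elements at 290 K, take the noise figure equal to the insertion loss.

Convert to linear (a loss of L dB is a gain of −L dB): F_i = 10^(NF_i/10), G_i = 10^(G_i,dB/10)
  Stage 1: F_1 = 10^(2.35/10) = 1.718, G_1 = 10^(13.5/10) = 22.39
  Stage 2: F_2 = 10^(1.22/10) = 1.324, G_2 = 10^(−1.22/10) = 0.7551
  Stage 3: F_3 = 10^(8.46/10) = 7.015, G_3 = 10^(−8.08/10) = 0.1556
Friis cascade:
  F = 1.718 + (1.324 − 1)/22.39 + (7.015 − 1)/16.90 = 2.088
NF = 10 log₁₀(2.088) = 3.20 dB

3.20 dB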